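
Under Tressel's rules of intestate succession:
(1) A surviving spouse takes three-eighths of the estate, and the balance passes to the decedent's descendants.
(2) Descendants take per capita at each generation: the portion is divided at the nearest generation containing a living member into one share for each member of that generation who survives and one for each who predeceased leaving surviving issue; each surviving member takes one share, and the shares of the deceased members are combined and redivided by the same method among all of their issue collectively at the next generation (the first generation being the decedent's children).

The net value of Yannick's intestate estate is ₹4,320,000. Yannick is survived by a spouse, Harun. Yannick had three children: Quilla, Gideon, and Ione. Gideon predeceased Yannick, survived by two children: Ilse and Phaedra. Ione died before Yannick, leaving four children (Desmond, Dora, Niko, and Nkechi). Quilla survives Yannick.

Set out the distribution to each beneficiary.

Harun: ₹1,620,000; Quilla: ₹900,000; Ilse: ₹300,000; Phaedra: ₹300,000; Desmond: ₹300,000; Dora: ₹300,000; Niko: ₹300,000; Nkechi: ₹300,000

Harun takes three-eighths of ₹4,320,000 = ₹1,620,000. The remaining ₹2,700,000 passes to the descendants.
The descendants' portion (₹2,700,000) is divided at the children's generation into 3 shares of ₹900,000. Quilla takes ₹900,000. The 2 shares of the deceased (Gideon and Ione) are combined into a pool of ₹1,800,000.
That pool (₹1,800,000) is divided at the grandchildren's generation equally among Ilse, Phaedra, Desmond, Dora, Niko, and Nkechi: ₹300,000 each.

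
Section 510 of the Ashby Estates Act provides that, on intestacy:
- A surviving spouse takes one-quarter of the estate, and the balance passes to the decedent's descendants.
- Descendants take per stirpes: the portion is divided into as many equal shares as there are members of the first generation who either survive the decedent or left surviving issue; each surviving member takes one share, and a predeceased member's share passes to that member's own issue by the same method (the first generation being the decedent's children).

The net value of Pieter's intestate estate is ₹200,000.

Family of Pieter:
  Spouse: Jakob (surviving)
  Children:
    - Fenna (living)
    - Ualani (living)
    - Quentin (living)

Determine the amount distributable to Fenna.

Jakob takes one-quarter of ₹200,000 = ₹50,000. The remaining ₹150,000 passes to the descendants.
The descendants' portion (₹150,000) is divided into 3 shares of ₹50,000: Fenna, Ualani, and Quentin each take ₹50,000.

Fenna receives ₹50,000.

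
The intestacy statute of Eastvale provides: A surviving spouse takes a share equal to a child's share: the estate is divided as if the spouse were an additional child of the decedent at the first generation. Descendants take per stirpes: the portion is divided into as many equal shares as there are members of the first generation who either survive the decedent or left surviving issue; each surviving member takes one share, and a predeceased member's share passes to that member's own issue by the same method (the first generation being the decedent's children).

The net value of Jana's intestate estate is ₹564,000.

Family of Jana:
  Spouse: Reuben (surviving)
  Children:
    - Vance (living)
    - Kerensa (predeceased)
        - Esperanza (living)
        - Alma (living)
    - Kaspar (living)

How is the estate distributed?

Reuben: ₹141,000; Vance: ₹141,000; Esperanza: ₹70,500; Alma: ₹70,500; Kaspar: ₹141,000

The spouse counts as an additional share at the children's level, so there are 4 primary shares of ₹141,000. Reuben takes one such share (₹141,000).
The children's combined portion (₹423,000) is divided into 3 shares of ₹141,000: Vance and Kaspar each take ₹141,000; Kerensa's ₹141,000 share passes to Kerensa's issue.
Kerensa's share (₹141,000) is divided into 2 shares of ₹70,500: Esperanza and Alma each take ₹70,500.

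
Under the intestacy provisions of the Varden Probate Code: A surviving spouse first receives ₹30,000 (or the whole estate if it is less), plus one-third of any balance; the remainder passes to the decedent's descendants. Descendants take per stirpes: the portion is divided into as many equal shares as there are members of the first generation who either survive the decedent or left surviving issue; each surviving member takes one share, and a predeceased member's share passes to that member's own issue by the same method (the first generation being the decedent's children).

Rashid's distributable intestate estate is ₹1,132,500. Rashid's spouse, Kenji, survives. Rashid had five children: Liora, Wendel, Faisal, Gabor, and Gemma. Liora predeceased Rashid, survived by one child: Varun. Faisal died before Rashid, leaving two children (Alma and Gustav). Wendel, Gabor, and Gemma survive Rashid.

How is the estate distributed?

Kenji: ₹397,500; Varun: ₹147,000; Wendel: ₹147,000; Alma: ₹73,500; Gustav: ₹73,500; Gabor: ₹147,000; Gemma: ₹147,000

Kenji first takes ₹30,000, leaving a balance of ₹1,102,500. Kenji then takes one-third of the balance (₹367,500), for a total of ₹397,500. The remaining ₹735,000 passes to the descendants.
The descendants' portion (₹735,000) is divided into 5 shares of ₹147,000: Wendel, Gabor, and Gemma each take ₹147,000; Liora's ₹147,000 share passes to Liora's issue; Faisal's ₹147,000 share passes to Faisal's issue.
Liora's share (₹147,000) passes entirely to Varun.
Faisal's share (₹147,000) is divided into 2 shares of ₹73,500: Alma and Gustav each take ₹73,500.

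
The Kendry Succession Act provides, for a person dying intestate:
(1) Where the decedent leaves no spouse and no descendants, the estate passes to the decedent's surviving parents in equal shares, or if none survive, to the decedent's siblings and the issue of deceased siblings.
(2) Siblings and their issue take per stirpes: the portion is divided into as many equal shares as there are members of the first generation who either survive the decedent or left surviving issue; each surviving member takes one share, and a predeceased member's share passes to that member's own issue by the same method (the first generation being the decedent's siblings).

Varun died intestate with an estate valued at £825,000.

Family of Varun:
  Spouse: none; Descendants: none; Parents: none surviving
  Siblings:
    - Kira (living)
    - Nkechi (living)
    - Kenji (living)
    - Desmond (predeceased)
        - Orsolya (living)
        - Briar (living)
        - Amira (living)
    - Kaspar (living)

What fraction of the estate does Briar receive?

The entire £825,000 passes to the siblings and their issue.
That amount (£825,000) is divided into 5 shares of £165,000: Kira, Nkechi, Kenji, and Kaspar each take £165,000; Desmond's £165,000 share passes to Desmond's issue.
Desmond's share (£165,000) is divided into 3 shares of £55,000: Orsolya, Briar, and Amira each take £55,000.

Briar receives 1/15 of the estate.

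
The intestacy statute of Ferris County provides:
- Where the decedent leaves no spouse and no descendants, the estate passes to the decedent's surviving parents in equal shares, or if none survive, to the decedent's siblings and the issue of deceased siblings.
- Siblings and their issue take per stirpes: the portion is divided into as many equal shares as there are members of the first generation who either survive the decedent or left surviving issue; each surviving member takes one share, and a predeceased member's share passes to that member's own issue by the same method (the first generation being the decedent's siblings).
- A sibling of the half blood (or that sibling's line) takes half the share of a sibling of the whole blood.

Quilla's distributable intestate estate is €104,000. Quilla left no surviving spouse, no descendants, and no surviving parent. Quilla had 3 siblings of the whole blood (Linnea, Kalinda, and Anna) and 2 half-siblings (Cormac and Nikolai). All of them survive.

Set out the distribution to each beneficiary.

Linnea: €26,000; Cormac: €13,000; Kalinda: €26,000; Nikolai: €13,000; Anna: €26,000

The entire €104,000 passes to the siblings and their issue.
Counting each half-blood sibling's line as half a unit, there are 4 units in €104,000, so one unit is €26,000. Whole-blood lines (Linnea, Kalinda, and Anna) take €26,000 each; half-blood lines (Cormac and Nikolai) take €13,000 each.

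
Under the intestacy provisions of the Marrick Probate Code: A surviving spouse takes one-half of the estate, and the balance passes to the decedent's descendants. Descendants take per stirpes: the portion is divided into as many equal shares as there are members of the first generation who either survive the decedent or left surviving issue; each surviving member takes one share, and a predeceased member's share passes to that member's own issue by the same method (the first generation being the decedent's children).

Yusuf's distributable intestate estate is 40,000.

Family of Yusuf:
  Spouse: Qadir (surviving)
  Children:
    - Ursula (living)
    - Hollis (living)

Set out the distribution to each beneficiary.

Qadir takes one-half of 40,000 = 20,000. The remaining 20,000 passes to the descendants.
The descendants' portion (20,000) is divided into 2 shares of 10,000: Ursula and Hollis each take 10,000.

Qadir: 20,000; Ursula: 10,000; Hollis: 10,000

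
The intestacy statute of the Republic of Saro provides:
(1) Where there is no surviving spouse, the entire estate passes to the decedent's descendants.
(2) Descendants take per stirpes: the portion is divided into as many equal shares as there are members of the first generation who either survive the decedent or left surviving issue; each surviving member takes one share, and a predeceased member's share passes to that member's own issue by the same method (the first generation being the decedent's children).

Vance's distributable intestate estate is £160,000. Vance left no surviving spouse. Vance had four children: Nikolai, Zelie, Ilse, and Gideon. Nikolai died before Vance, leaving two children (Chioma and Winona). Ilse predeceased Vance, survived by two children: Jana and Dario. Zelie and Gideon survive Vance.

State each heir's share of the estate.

The entire £160,000 passes to the descendants.
That amount (£160,000) is divided into 4 shares of £40,000: Zelie and Gideon each take £40,000; Nikolai's £40,000 share passes to Nikolai's issue; Ilse's £40,000 share passes to Ilse's issue.
Nikolai's share (£40,000) is divided into 2 shares of £20,000: Chioma and Winona each take £20,000.
Ilse's share (£40,000) is divided into 2 shares of £20,000: Jana and Dario each take £20,000.

Chioma: £20,000; Winona: £20,000; Zelie: £40,000; Jana: £20,000; Dario: £20,000; Gideon: £40,000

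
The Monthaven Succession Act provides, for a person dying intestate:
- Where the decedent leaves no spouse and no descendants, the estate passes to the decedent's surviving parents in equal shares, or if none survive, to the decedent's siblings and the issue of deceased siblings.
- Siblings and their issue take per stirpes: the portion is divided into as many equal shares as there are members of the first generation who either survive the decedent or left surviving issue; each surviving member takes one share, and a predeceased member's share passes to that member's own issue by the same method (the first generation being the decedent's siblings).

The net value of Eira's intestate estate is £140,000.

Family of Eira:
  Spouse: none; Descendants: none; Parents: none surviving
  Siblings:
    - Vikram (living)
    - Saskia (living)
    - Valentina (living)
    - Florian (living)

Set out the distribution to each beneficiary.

The entire £140,000 passes to the siblings and their issue.
That amount (£140,000) is divided into 4 shares of £35,000: Vikram, Saskia, Valentina, and Florian each take £35,000.

Vikram: £35,000; Saskia: £35,000; Valentina: £35,000; Florian: £35,000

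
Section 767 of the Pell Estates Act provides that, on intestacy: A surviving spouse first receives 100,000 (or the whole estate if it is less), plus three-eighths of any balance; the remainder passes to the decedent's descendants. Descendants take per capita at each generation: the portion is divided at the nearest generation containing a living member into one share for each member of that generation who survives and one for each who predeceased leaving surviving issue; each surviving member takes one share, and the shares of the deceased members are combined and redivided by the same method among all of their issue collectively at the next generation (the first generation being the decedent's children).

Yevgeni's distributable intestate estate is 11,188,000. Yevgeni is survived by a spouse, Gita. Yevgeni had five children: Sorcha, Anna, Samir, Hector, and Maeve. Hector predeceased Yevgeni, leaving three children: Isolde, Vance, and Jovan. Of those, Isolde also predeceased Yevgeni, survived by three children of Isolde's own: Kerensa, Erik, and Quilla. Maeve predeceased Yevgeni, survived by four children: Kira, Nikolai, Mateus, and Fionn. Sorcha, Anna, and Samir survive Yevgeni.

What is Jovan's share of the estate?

Gita first takes 100,000, leaving a balance of 11,088,000. Gita then takes three-eighths of the balance (4,158,000), for a total of 4,258,000. The remaining 6,930,000 passes to the descendants.
The descendants' portion (6,930,000) is divided at the children's generation into 5 shares of 1,386,000. Sorcha, Anna, and Samir each take 1,386,000. The 2 shares of the deceased (Hector and Maeve) are combined into a pool of 2,772,000.
That pool (2,772,000) is divided at the grandchildren's generation into 7 shares of 396,000. Vance, Jovan, Kira, Nikolai, Mateus, and Fionn each take 396,000. The remaining share for the deceased Isolde (396,000) is carried to the next generation.
That pool (396,000) is divided at the great-grandchildren's generation equally among Kerensa, Erik, and Quilla: 132,000 each.

Jovan receives 396,000.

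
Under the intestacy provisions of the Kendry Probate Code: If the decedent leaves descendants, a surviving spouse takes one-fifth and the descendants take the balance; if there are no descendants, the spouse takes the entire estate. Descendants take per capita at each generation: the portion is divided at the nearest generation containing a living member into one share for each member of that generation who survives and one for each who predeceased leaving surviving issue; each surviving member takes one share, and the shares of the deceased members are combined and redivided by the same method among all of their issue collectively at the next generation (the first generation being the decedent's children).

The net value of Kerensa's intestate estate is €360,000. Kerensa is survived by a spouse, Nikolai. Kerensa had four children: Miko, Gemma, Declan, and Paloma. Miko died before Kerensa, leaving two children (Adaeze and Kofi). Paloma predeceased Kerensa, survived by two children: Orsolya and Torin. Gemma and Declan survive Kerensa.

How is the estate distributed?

Nikolai takes one-fifth of €360,000 = €72,000. The remaining €288,000 passes to the descendants.
The descendants' portion (€288,000) is divided at the children's generation into 4 shares of €72,000. Gemma and Declan each take €72,000. The 2 shares of the deceased (Miko and Paloma) are combined into a pool of €144,000.
That pool (€144,000) is divided at the grandchildren's generation equally among Adaeze, Kofi, Orsolya, and Torin: €36,000 each.

Nikolai: €72,000; Adaeze: €36,000; Kofi: €36,000; Gemma: €72,000; Declan: €72,000; Orsolya: €36,000; Torin: €36,000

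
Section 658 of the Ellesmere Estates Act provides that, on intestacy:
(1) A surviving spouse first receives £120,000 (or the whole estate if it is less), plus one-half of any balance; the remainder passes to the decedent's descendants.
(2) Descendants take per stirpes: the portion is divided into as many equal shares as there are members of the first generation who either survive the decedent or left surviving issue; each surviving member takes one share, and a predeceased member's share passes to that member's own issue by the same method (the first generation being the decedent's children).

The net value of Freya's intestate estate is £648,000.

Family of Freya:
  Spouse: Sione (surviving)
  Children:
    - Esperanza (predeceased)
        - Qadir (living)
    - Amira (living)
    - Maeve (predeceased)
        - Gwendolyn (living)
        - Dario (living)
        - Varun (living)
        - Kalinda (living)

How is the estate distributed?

Sione: £384,000; Qadir: £88,000; Amira: £88,000; Gwendolyn: £22,000; Dario: £22,000; Varun: £22,000; Kalinda: £22,000

Sione first takes £120,000, leaving a balance of £528,000. Sione then takes one-half of the balance (£264,000), for a total of £384,000. The remaining £264,000 passes to the descendants.
The descendants' portion (£264,000) is divided into 3 shares of £88,000: Amira takes £88,000; Esperanza's £88,000 share passes to Esperanza's issue; Maeve's £88,000 share passes to Maeve's issue.
Esperanza's share (£88,000) passes entirely to Qadir.
Maeve's share (£88,000) is divided into 4 shares of £22,000: Gwendolyn, Dario, Varun, and Kalinda each take £22,000.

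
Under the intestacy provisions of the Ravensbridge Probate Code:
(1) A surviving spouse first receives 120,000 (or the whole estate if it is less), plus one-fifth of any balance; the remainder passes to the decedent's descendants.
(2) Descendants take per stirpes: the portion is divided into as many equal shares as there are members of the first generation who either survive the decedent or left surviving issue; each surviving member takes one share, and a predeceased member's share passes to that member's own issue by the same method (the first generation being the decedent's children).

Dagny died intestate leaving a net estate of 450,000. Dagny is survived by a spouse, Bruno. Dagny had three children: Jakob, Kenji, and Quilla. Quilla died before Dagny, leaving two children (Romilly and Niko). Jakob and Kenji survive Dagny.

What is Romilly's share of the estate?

Bruno first takes 120,000, leaving a balance of 330,000. Bruno then takes one-fifth of the balance (66,000), for a total of 186,000. The remaining 264,000 passes to the descendants.
The descendants' portion (264,000) is divided into 3 shares of 88,000: Jakob and Kenji each take 88,000; Quilla's 88,000 share passes to Quilla's issue.
Quilla's share (88,000) is divided into 2 shares of 44,000: Romilly and Niko each take 44,000.

Romilly receives 44,000.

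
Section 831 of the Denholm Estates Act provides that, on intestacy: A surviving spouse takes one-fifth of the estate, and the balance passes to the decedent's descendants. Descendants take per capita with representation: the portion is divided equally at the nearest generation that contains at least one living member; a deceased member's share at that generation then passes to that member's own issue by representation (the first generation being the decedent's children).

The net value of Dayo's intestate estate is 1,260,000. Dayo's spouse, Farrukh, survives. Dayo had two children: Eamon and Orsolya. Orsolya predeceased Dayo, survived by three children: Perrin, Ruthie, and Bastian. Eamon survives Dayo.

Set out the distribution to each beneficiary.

Farrukh takes one-fifth of 1,260,000 = 252,000. The remaining 1,008,000 passes to the descendants.
The descendants' portion (1,008,000) is divided into 2 shares of 504,000: Eamon takes 504,000; Orsolya's 504,000 share passes to Orsolya's issue.
Orsolya's share (504,000) is divided into 3 shares of 168,000: Perrin, Ruthie, and Bastian each take 168,000.

Farrukh: 252,000; Eamon: 504,000; Perrin: 168,000; Ruthie: 168,000; Bastian: 168,000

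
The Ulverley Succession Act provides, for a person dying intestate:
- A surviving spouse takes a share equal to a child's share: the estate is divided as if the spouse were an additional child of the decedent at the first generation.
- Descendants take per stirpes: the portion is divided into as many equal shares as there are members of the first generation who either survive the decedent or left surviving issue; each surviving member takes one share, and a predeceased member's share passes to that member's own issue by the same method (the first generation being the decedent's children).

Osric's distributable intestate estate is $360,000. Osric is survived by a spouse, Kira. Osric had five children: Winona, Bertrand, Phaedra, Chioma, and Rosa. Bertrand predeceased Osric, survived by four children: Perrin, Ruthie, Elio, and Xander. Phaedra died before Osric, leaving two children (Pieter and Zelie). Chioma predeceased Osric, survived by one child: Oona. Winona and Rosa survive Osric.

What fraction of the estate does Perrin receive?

The spouse counts as an additional share at the children's level, so there are 6 primary shares of $60,000. Kira takes one such share ($60,000).
The children's combined portion ($300,000) is divided into 5 shares of $60,000: Winona and Rosa each take $60,000; Bertrand's $60,000 share passes to Bertrand's issue; Phaedra's $60,000 share passes to Phaedra's issue; Chioma's $60,000 share passes to Chioma's issue.
Bertrand's share ($60,000) is divided into 4 shares of $15,000: Perrin, Ruthie, Elio, and Xander each take $15,000.
Phaedra's share ($60,000) is divided into 2 shares of $30,000: Pieter and Zelie each take $30,000.
Chioma's share ($60,000) passes entirely to Oona.

Perrin receives 1/24 of the estate.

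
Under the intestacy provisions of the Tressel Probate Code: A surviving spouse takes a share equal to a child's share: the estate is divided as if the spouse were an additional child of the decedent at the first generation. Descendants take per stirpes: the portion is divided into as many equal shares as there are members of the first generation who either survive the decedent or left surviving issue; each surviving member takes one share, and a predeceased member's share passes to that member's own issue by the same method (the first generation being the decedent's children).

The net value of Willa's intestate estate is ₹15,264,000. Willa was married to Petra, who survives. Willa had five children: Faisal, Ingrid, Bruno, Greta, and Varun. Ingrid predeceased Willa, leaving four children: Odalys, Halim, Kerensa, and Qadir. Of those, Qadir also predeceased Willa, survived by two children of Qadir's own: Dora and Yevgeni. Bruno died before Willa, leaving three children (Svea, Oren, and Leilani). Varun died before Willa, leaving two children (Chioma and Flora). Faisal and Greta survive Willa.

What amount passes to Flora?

The spouse counts as an additional share at the children's level, so there are 6 primary shares of ₹2,544,000. Petra takes one such share (₹2,544,000).
The children's combined portion (₹12,720,000) is divided into 5 shares of ₹2,544,000: Faisal and Greta each take ₹2,544,000; Ingrid's ₹2,544,000 share passes to Ingrid's issue; Bruno's ₹2,544,000 share passes to Bruno's issue; Varun's ₹2,544,000 share passes to Varun's issue.
Ingrid's share (₹2,544,000) is divided into 4 shares of ₹636,000: Odalys, Halim, and Kerensa each take ₹636,000; Qadir's ₹636,000 share passes to Qadir's issue.
Qadir's share (₹636,000) is divided into 2 shares of ₹318,000: Dora and Yevgeni each take ₹318,000.
Bruno's share (₹2,544,000) is divided into 3 shares of ₹848,000: Svea, Oren, and Leilani each take ₹848,000.
Varun's share (₹2,544,000) is divided into 2 shares of ₹1,272,000: Chioma and Flora each take ₹1,272,000.

Flora receives ₹1,272,000.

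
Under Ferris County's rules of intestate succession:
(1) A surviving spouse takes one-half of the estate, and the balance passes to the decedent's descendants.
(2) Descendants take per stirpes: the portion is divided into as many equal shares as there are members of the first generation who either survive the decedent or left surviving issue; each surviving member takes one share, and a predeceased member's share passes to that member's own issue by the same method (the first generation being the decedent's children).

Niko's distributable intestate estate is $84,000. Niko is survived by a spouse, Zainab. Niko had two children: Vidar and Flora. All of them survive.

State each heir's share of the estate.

Zainab takes one-half of $84,000 = $42,000. The remaining $42,000 passes to the descendants.
The descendants' portion ($42,000) is divided into 2 shares of $21,000: Vidar and Flora each take $21,000.

Zainab: $42,000; Vidar: $21,000; Flora: $21,000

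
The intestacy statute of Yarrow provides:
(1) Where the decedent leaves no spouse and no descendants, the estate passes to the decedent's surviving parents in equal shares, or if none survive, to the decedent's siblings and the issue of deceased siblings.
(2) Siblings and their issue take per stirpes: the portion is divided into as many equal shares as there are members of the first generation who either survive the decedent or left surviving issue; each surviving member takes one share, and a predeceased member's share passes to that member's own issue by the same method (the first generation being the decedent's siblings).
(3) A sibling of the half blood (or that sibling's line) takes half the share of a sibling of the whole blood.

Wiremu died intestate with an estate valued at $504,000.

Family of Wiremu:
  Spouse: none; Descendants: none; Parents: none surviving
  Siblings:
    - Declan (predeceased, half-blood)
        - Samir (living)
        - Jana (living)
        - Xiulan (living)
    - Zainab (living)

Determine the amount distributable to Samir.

The entire $504,000 passes to the siblings and their issue.
Counting each half-blood sibling's line as half a unit, there are 3/2 units in $504,000, so one unit is $336,000. Whole-blood lines (Zainab) take $336,000 each; half-blood lines (Declan) take $168,000 each.
Declan's share ($168,000) is divided into 3 shares of $56,000: Samir, Jana, and Xiulan each take $56,000.

Samir receives $56,000.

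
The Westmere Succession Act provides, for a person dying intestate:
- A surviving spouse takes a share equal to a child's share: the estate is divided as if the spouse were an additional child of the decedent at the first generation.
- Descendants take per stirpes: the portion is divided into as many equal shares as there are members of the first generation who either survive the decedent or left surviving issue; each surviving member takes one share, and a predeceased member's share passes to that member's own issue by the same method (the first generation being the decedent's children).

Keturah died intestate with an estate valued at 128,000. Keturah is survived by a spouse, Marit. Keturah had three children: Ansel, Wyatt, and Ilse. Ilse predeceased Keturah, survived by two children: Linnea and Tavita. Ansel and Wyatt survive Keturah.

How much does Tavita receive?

The spouse counts as an additional share at the children's level, so there are 4 primary shares of 32,000. Marit takes one such share (32,000).
The children's combined portion (96,000) is divided into 3 shares of 32,000: Ansel and Wyatt each take 32,000; Ilse's 32,000 share passes to Ilse's issue.
Ilse's share (32,000) is divided into 2 shares of 16,000: Linnea and Tavita each take 16,000.

Tavita receives 16,000.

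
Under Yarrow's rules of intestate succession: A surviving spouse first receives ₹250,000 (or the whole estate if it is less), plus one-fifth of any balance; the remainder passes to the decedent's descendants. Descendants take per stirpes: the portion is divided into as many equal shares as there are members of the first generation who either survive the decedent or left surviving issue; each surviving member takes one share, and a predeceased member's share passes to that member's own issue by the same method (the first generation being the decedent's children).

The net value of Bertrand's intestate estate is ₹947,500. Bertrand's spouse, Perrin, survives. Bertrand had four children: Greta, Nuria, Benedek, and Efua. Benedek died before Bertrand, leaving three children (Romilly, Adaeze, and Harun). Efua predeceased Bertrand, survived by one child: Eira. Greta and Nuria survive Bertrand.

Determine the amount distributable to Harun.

Perrin first takes ₹250,000, leaving a balance of ₹697,500. Perrin then takes one-fifth of the balance (₹139,500), for a total of ₹389,500. The remaining ₹558,000 passes to the descendants.
The descendants' portion (₹558,000) is divided into 4 shares of ₹139,500: Greta and Nuria each take ₹139,500; Benedek's ₹139,500 share passes to Benedek's issue; Efua's ₹139,500 share passes to Efua's issue.
Benedek's share (₹139,500) is divided into 3 shares of ₹46,500: Romilly, Adaeze, and Harun each take ₹46,500.
Efua's share (₹139,500) passes entirely to Eira.

Harun receives ₹46,500.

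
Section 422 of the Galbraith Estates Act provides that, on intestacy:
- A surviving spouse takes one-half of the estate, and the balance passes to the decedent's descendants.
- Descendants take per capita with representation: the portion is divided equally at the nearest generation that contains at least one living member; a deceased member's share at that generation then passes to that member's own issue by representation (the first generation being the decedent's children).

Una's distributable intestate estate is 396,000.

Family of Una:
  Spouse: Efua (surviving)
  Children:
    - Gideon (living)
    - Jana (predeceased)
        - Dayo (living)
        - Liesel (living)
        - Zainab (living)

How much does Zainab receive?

Zainab receives 33,000.

Efua takes one-half of 396,000 = 198,000. The remaining 198,000 passes to the descendants.
The descendants' portion (198,000) is divided into 2 shares of 99,000: Gideon takes 99,000; Jana's 99,000 share passes to Jana's issue.
Jana's share (99,000) is divided into 3 shares of 33,000: Dayo, Liesel, and Zainab each take 33,000.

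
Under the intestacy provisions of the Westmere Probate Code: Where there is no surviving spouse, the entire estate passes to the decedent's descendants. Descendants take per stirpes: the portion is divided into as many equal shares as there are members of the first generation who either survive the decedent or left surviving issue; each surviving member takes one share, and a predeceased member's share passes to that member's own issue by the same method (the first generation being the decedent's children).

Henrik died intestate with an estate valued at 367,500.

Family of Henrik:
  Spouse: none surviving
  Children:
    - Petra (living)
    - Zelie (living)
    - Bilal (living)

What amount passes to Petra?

Petra receives 122,500.

The entire 367,500 passes to the descendants.
That amount (367,500) is divided into 3 shares of 122,500: Petra, Zelie, and Bilal each take 122,500.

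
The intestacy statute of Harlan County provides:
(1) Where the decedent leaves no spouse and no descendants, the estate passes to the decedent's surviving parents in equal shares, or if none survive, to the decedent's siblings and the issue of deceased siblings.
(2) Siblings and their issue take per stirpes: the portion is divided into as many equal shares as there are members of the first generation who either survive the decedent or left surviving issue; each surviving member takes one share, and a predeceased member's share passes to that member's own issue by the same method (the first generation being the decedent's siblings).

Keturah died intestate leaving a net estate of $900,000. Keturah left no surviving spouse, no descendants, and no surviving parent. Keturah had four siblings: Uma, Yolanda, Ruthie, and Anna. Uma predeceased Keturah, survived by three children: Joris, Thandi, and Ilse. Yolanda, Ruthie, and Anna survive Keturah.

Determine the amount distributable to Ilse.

The entire $900,000 passes to the siblings and their issue.
That amount ($900,000) is divided into 4 shares of $225,000: Yolanda, Ruthie, and Anna each take $225,000; Uma's $225,000 share passes to Uma's issue.
Uma's share ($225,000) is divided into 3 shares of $75,000: Joris, Thandi, and Ilse each take $75,000.

Ilse receives $75,000.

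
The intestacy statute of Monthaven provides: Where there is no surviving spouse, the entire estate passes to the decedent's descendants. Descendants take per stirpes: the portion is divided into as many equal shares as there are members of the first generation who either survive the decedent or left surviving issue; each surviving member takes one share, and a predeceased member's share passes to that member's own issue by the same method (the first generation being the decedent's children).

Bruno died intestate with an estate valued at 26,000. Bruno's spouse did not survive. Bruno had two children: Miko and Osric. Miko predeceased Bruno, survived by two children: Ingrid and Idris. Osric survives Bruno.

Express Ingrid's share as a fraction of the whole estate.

The entire 26,000 passes to the descendants.
That amount (26,000) is divided into 2 shares of 13,000: Osric takes 13,000; Miko's 13,000 share passes to Miko's issue.
Miko's share (13,000) is divided into 2 shares of 6,500: Ingrid and Idris each take 6,500.

Ingrid receives 1/4 of the estate.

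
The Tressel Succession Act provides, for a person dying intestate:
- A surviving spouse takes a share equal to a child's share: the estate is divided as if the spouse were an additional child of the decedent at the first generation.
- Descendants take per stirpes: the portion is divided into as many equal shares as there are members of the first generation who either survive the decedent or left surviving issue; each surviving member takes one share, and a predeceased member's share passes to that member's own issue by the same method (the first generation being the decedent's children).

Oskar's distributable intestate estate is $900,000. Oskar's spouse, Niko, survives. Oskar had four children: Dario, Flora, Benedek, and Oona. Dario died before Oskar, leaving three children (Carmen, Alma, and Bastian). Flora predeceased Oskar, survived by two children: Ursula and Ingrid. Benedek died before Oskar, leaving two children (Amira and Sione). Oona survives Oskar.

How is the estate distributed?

The spouse counts as an additional share at the children's level, so there are 5 primary shares of $180,000. Niko takes one such share ($180,000).
The children's combined portion ($720,000) is divided into 4 shares of $180,000: Oona takes $180,000; Dario's $180,000 share passes to Dario's issue; Flora's $180,000 share passes to Flora's issue; Benedek's $180,000 share passes to Benedek's issue.
Dario's share ($180,000) is divided into 3 shares of $60,000: Carmen, Alma, and Bastian each take $60,000.
Flora's share ($180,000) is divided into 2 shares of $90,000: Ursula and Ingrid each take $90,000.
Benedek's share ($180,000) is divided into 2 shares of $90,000: Amira and Sione each take $90,000.

Niko: $180,000; Carmen: $60,000; Alma: $60,000; Bastian: $60,000; Ursula: $90,000; Ingrid: $90,000; Amira: $90,000; Sione: $90,000; Oona: $180,000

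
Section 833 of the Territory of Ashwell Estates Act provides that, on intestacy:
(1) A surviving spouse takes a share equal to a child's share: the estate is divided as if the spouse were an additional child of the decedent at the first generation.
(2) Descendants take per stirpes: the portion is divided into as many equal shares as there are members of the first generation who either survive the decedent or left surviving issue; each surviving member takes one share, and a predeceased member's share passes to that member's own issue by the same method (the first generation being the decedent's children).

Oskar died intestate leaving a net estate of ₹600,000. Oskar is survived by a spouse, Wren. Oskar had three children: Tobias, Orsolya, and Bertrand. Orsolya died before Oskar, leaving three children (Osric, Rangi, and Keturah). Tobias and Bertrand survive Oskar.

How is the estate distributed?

Wren: ₹150,000; Tobias: ₹150,000; Osric: ₹50,000; Rangi: ₹50,000; Keturah: ₹50,000; Bertrand: ₹150,000

The spouse counts as an additional share at the children's level, so there are 4 primary shares of ₹150,000. Wren takes one such share (₹150,000).
The children's combined portion (₹450,000) is divided into 3 shares of ₹150,000: Tobias and Bertrand each take ₹150,000; Orsolya's ₹150,000 share passes to Orsolya's issue.
Orsolya's share (₹150,000) is divided into 3 shares of ₹50,000: Osric, Rangi, and Keturah each take ₹50,000.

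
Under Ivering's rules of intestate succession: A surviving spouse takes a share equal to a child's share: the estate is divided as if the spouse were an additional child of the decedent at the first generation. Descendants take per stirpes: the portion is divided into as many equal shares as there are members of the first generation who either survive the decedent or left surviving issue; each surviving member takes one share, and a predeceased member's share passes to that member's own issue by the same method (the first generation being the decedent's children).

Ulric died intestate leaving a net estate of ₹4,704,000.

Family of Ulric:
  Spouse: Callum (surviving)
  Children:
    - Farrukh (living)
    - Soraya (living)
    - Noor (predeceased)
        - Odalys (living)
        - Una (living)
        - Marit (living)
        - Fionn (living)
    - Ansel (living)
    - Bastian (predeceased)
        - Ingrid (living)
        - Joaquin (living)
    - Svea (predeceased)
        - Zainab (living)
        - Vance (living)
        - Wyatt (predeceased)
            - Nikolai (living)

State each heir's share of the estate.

The spouse counts as an additional share at the children's level, so there are 7 primary shares of ₹672,000. Callum takes one such share (₹672,000).
The children's combined portion (₹4,032,000) is divided into 6 shares of ₹672,000: Farrukh, Soraya, and Ansel each take ₹672,000; Noor's ₹672,000 share passes to Noor's issue; Bastian's ₹672,000 share passes to Bastian's issue; Svea's ₹672,000 share passes to Svea's issue.
Noor's share (₹672,000) is divided into 4 shares of ₹168,000: Odalys, Una, Marit, and Fionn each take ₹168,000.
Bastian's share (₹672,000) is divided into 2 shares of ₹336,000: Ingrid and Joaquin each take ₹336,000.
Svea's share (₹672,000) is divided into 3 shares of ₹224,000: Zainab and Vance each take ₹224,000; Wyatt's ₹224,000 share passes to Wyatt's issue.
Wyatt's share (₹224,000) passes entirely to Nikolai.

Callum: ₹672,000; Farrukh: ₹672,000; Soraya: ₹672,000; Odalys: ₹168,000; Una: ₹168,000; Marit: ₹168,000; Fionn: ₹168,000; Ansel: ₹672,000; Ingrid: ₹336,000; Joaquin: ₹336,000; Zainab: ₹224,000; Vance: ₹224,000; Nikolai: ₹224,000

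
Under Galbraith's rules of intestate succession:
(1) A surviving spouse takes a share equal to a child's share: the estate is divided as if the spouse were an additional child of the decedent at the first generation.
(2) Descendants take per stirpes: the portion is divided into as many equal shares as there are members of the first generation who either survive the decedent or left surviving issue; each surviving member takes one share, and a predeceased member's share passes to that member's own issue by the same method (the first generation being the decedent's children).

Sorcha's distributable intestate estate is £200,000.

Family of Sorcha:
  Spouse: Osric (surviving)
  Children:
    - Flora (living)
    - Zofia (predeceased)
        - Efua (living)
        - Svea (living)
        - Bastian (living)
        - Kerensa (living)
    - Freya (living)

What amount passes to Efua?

The spouse counts as an additional share at the children's level, so there are 4 primary shares of £50,000. Osric takes one such share (£50,000).
The children's combined portion (£150,000) is divided into 3 shares of £50,000: Flora and Freya each take £50,000; Zofia's £50,000 share passes to Zofia's issue.
Zofia's share (£50,000) is divided into 4 shares of £12,500: Efua, Svea, Bastian, and Kerensa each take £12,500.

Efua receives £12,500.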